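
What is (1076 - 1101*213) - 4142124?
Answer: -4375561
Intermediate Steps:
(1076 - 1101*213) - 4142124 = (1076 - 234513) - 4142124 = -233437 - 4142124 = -4375561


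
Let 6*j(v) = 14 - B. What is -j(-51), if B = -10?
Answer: -4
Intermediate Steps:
j(v) = 4 (j(v) = (14 - 1*(-10))/6 = (14 + 10)/6 = (⅙)*24 = 4)
-j(-51) = -1*4 = -4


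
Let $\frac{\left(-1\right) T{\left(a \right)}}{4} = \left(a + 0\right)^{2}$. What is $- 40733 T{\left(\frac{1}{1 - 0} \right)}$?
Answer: $162932$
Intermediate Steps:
$T{\left(a \right)} = - 4 a^{2}$ ($T{\left(a \right)} = - 4 \left(a + 0\right)^{2} = - 4 a^{2}$)
$- 40733 T{\left(\frac{1}{1 - 0} \right)} = - 40733 \left(- 4 \left(\frac{1}{1 - 0}\right)^{2}\right) = - 40733 \left(- 4 \left(\frac{1}{1 + 0}\right)^{2}\right) = - 40733 \left(- 4 \left(1^{-1}\right)^{2}\right) = - 40733 \left(- 4 \cdot 1^{2}\right) = - 40733 \left(\left(-4\right) 1\right) = \left(-40733\right) \left(-4\right) = 162932$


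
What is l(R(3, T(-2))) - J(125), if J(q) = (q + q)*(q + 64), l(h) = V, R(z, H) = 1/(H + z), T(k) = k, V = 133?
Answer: -47117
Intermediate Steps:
l(h) = 133
J(q) = 2*q*(64 + q) (J(q) = (2*q)*(64 + q) = 2*q*(64 + q))
l(R(3, T(-2))) - J(125) = 133 - 2*125*(64 + 125) = 133 - 2*125*189 = 133 - 1*47250 = 133 - 47250 = -47117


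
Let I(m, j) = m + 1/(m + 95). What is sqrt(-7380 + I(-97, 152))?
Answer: I*sqrt(29910)/2 ≈ 86.473*I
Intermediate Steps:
I(m, j) = m + 1/(95 + m)
sqrt(-7380 + I(-97, 152)) = sqrt(-7380 + (1 + (-97)**2 + 95*(-97))/(95 - 97)) = sqrt(-7380 + (1 + 9409 - 9215)/(-2)) = sqrt(-7380 - 1/2*195) = sqrt(-7380 - 195/2) = sqrt(-14955/2) = I*sqrt(29910)/2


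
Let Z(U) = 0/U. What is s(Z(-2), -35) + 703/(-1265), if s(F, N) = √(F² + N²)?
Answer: 43572/1265 ≈ 34.444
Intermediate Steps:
Z(U) = 0
s(Z(-2), -35) + 703/(-1265) = √(0² + (-35)²) + 703/(-1265) = √(0 + 1225) + 703*(-1/1265) = √1225 - 703/1265 = 35 - 703/1265 = 43572/1265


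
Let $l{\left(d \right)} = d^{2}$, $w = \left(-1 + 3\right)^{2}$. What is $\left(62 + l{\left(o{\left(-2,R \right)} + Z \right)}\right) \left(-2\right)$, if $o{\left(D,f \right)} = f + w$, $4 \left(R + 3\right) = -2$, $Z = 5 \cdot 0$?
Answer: $- \frac{249}{2} \approx -124.5$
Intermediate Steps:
$Z = 0$
$R = - \frac{7}{2}$ ($R = -3 + \frac{1}{4} \left(-2\right) = -3 - \frac{1}{2} = - \frac{7}{2} \approx -3.5$)
$w = 4$ ($w = 2^{2} = 4$)
$o{\left(D,f \right)} = 4 + f$ ($o{\left(D,f \right)} = f + 4 = 4 + f$)
$\left(62 + l{\left(o{\left(-2,R \right)} + Z \right)}\right) \left(-2\right) = \left(62 + \left(\left(4 - \frac{7}{2}\right) + 0\right)^{2}\right) \left(-2\right) = \left(62 + \left(\frac{1}{2} + 0\right)^{2}\right) \left(-2\right) = \left(62 + \left(\frac{1}{2}\right)^{2}\right) \left(-2\right) = \left(62 + \frac{1}{4}\right) \left(-2\right) = \frac{249}{4} \left(-2\right) = - \frac{249}{2}$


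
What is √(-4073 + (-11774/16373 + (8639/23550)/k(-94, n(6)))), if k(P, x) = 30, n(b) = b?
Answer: I*√12360386281841260085/55083450 ≈ 63.826*I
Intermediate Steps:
√(-4073 + (-11774/16373 + (8639/23550)/k(-94, n(6)))) = √(-4073 + (-11774/16373 + (8639/23550)/30)) = √(-4073 + (-11774*1/16373 + (8639*(1/23550))*(1/30))) = √(-4073 + (-1682/2339 + (8639/23550)*(1/30))) = √(-4073 + (-1682/2339 + 8639/706500)) = √(-4073 - 1168126379/1652503500) = √(-6731814881879/1652503500) = I*√12360386281841260085/55083450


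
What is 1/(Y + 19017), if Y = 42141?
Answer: 1/61158 ≈ 1.6351e-5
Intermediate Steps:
1/(Y + 19017) = 1/(42141 + 19017) = 1/61158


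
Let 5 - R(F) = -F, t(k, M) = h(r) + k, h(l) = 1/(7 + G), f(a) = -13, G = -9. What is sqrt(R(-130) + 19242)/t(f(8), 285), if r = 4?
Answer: -2*sqrt(19117)/27 ≈ -10.242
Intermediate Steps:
h(l) = -1/2 (h(l) = 1/(7 - 9) = 1/(-2) = -1/2)
t(k, M) = -1/2 + k
R(F) = 5 + F (R(F) = 5 - (-1)*F = 5 + F)
sqrt(R(-130) + 19242)/t(f(8), 285) = sqrt((5 - 130) + 19242)/(-1/2 - 13) = sqrt(-125 + 19242)/(-27/2) = sqrt(19117)*(-2/27) = -2*sqrt(19117)/27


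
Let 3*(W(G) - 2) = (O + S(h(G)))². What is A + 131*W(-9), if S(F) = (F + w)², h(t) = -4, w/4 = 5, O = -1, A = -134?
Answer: 2839553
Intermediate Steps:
w = 20 (w = 4*5 = 20)
S(F) = (20 + F)² (S(F) = (F + 20)² = (20 + F)²)
W(G) = 21677 (W(G) = 2 + (-1 + (20 - 4)²)²/3 = 2 + (-1 + 16²)²/3 = 2 + (-1 + 256)²/3 = 2 + (⅓)*255² = 2 + (⅓)*65025 = 2 + 21675 = 21677)
A + 131*W(-9) = -134 + 131*21677 = -134 + 2839687 = 2839553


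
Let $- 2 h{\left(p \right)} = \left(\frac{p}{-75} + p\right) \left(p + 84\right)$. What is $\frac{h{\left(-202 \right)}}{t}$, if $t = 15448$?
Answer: $- \frac{220483}{289650} \approx -0.7612$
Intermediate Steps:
$h{\left(p \right)} = - \frac{37 p \left(84 + p\right)}{75}$ ($h{\left(p \right)} = - \frac{\left(\frac{p}{-75} + p\right) \left(p + 84\right)}{2} = - \frac{\left(p \left(- \frac{1}{75}\right) + p\right) \left(84 + p\right)}{2} = - \frac{\left(- \frac{p}{75} + p\right) \left(84 + p\right)}{2} = - \frac{\frac{74 p}{75} \left(84 + p\right)}{2} = - \frac{\frac{74}{75} p \left(84 + p\right)}{2} = - \frac{37 p \left(84 + p\right)}{75}$)
$\frac{h{\left(-202 \right)}}{t} = \frac{\left(- \frac{37}{75}\right) \left(-202\right) \left(84 - 202\right)}{15448} = \left(- \frac{37}{75}\right) \left(-202\right) \left(-118\right) \frac{1}{15448} = \left(- \frac{881932}{75}\right) \frac{1}{15448} = - \frac{220483}{289650}$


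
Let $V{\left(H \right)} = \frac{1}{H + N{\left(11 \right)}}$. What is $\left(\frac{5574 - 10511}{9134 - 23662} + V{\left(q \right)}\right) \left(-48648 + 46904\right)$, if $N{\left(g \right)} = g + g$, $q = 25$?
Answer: $- \frac{26875803}{42676} \approx -629.76$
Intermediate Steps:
$N{\left(g \right)} = 2 g$
$V{\left(H \right)} = \frac{1}{22 + H}$ ($V{\left(H \right)} = \frac{1}{H + 2 \cdot 11} = \frac{1}{H + 22} = \frac{1}{22 + H}$)
$\left(\frac{5574 - 10511}{9134 - 23662} + V{\left(q \right)}\right) \left(-48648 + 46904\right) = \left(\frac{5574 - 10511}{9134 - 23662} + \frac{1}{22 + 25}\right) \left(-48648 + 46904\right) = \left(- \frac{4937}{-14528} + \frac{1}{47}\right) \left(-1744\right) = \left(\left(-4937\right) \left(- \frac{1}{14528}\right) + \frac{1}{47}\right) \left(-1744\right) = \left(\frac{4937}{14528} + \frac{1}{47}\right) \left(-1744\right) = \frac{246567}{682816} \left(-1744\right) = - \frac{26875803}{42676}$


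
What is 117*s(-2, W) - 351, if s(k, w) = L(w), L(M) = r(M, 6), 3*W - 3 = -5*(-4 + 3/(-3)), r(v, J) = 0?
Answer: -351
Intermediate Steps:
W = 28/3 (W = 1 + (-5*(-4 + 3/(-3)))/3 = 1 + (-5*(-4 + 3*(-⅓)))/3 = 1 + (-5*(-4 - 1))/3 = 1 + (-5*(-5))/3 = 1 + (⅓)*25 = 1 + 25/3 = 28/3 ≈ 9.3333)
L(M) = 0
s(k, w) = 0
117*s(-2, W) - 351 = 117*0 - 351 = 0 - 351 = -351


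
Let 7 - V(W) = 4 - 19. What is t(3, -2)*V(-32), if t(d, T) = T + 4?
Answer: 44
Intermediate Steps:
t(d, T) = 4 + T
V(W) = 22 (V(W) = 7 - (4 - 19) = 7 - 1*(-15) = 7 + 15 = 22)
t(3, -2)*V(-32) = (4 - 2)*22 = 2*22 = 44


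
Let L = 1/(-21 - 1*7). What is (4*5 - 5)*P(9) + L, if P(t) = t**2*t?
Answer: 306179/28 ≈ 10935.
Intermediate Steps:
P(t) = t**3
L = -1/28 (L = 1/(-21 - 7) = 1/(-28) = -1/28 ≈ -0.035714)
(4*5 - 5)*P(9) + L = (4*5 - 5)*9**3 - 1/28 = (20 - 5)*729 - 1/28 = 15*729 - 1/28 = 10935 - 1/28 = 306179/28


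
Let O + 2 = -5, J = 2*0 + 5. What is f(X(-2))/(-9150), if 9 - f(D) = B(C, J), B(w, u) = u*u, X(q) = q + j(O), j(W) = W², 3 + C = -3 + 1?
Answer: 8/4575 ≈ 0.0017486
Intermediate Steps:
C = -5 (C = -3 + (-3 + 1) = -3 - 2 = -5)
J = 5 (J = 0 + 5 = 5)
O = -7 (O = -2 - 5 = -7)
X(q) = 49 + q (X(q) = q + (-7)² = q + 49 = 49 + q)
B(w, u) = u²
f(D) = -16 (f(D) = 9 - 1*5² = 9 - 1*25 = 9 - 25 = -16)
f(X(-2))/(-9150) = -16/(-9150) = -16*(-1/9150) = 8/4575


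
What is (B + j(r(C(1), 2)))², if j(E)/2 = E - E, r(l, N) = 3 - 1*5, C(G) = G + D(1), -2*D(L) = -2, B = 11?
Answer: 121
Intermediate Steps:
D(L) = 1 (D(L) = -½*(-2) = 1)
C(G) = 1 + G (C(G) = G + 1 = 1 + G)
r(l, N) = -2 (r(l, N) = 3 - 5 = -2)
j(E) = 0 (j(E) = 2*(E - E) = 2*0 = 0)
(B + j(r(C(1), 2)))² = (11 + 0)² = 11² = 121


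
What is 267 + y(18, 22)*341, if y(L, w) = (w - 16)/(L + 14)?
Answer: 5295/16 ≈ 330.94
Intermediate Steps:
y(L, w) = (-16 + w)/(14 + L)
267 + y(18, 22)*341 = 267 + ((-16 + 22)/(14 + 18))*341 = 267 + (6/32)*341 = 267 + ((1/32)*6)*341 = 267 + (3/16)*341 = 267 + 1023/16 = 5295/16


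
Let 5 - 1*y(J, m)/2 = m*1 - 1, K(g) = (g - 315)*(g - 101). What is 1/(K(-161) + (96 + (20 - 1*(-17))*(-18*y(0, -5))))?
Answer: 1/110156 ≈ 9.0780e-6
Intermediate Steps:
K(g) = (-315 + g)*(-101 + g)
y(J, m) = 12 - 2*m (y(J, m) = 10 - 2*(m*1 - 1) = 10 - 2*(m - 1) = 10 - 2*(-1 + m) = 10 + (2 - 2*m) = 12 - 2*m)
1/(K(-161) + (96 + (20 - 1*(-17))*(-18*y(0, -5)))) = 1/((31815 + (-161)**2 - 416*(-161)) + (96 + (20 - 1*(-17))*(-18*(12 - 2*(-5))))) = 1/((31815 + 25921 + 66976) + (96 + (20 + 17)*(-18*(12 + 10)))) = 1/(124712 + (96 + 37*(-18*22))) = 1/(124712 + (96 + 37*(-396))) = 1/(124712 + (96 - 14652)) = 1/(124712 - 14556) = 1/110156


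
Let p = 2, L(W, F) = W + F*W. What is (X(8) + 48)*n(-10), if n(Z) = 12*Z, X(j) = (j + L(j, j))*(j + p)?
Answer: -101760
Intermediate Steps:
X(j) = (2 + j)*(j + j*(1 + j)) (X(j) = (j + j*(1 + j))*(j + 2) = (j + j*(1 + j))*(2 + j) = (2 + j)*(j + j*(1 + j)))
(X(8) + 48)*n(-10) = (8*(4 + 8**2 + 4*8) + 48)*(12*(-10)) = (8*(4 + 64 + 32) + 48)*(-120) = (8*100 + 48)*(-120) = (800 + 48)*(-120) = 848*(-120) = -101760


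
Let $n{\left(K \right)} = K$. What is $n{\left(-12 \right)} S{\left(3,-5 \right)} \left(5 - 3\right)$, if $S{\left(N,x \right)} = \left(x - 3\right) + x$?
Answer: $312$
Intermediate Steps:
$S{\left(N,x \right)} = -3 + 2 x$ ($S{\left(N,x \right)} = \left(-3 + x\right) + x = -3 + 2 x$)
$n{\left(-12 \right)} S{\left(3,-5 \right)} \left(5 - 3\right) = - 12 \left(-3 + 2 \left(-5\right)\right) \left(5 - 3\right) = - 12 \left(-3 - 10\right) 2 = - 12 \left(\left(-13\right) 2\right) = \left(-12\right) \left(-26\right) = 312$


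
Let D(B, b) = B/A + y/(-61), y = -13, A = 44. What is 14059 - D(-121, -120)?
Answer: 3431015/244 ≈ 14062.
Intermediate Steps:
D(B, b) = 13/61 + B/44 (D(B, b) = B/44 - 13/(-61) = B*(1/44) - 13*(-1/61) = B/44 + 13/61 = 13/61 + B/44)
14059 - D(-121, -120) = 14059 - (13/61 + (1/44)*(-121)) = 14059 - (13/61 - 11/4) = 14059 - 1*(-619/244) = 14059 + 619/244 = 3431015/244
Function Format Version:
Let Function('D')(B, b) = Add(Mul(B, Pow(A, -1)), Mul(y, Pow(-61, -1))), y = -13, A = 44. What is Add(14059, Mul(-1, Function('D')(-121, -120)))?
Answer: Rational(3431015, 244) ≈ 14062.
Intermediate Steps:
Function('D')(B, b) = Add(Rational(13, 61), Mul(Rational(1, 44), B)) (Function('D')(B, b) = Add(Mul(B, Pow(44, -1)), Mul(-13, Pow(-61, -1))) = Add(Mul(B, Rational(1, 44)), Mul(-13, Rational(-1, 61))) = Add(Mul(Rational(1, 44), B), Rational(13, 61)) = Add(Rational(13, 61), Mul(Rational(1, 44), B)))
Add(14059, Mul(-1, Function('D')(-121, -120))) = Add(14059, Mul(-1, Add(Rational(13, 61), Mul(Rational(1, 44), -121)))) = Add(14059, Mul(-1, Add(Rational(13, 61), Rational(-11, 4)))) = Add(14059, Mul(-1, Rational(-619, 244))) = Add(14059, Rational(619, 244)) = Rational(3431015, 244)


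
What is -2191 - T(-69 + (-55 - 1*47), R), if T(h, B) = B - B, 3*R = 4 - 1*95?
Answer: -2191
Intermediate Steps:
R = -91/3 (R = (4 - 1*95)/3 = (4 - 95)/3 = (⅓)*(-91) = -91/3 ≈ -30.333)
T(h, B) = 0
-2191 - T(-69 + (-55 - 1*47), R) = -2191 - 1*0 = -2191 + 0 = -2191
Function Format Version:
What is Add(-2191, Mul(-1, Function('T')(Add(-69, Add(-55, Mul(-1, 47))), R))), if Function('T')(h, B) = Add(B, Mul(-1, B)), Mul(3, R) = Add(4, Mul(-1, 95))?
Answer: -2191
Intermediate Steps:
R = Rational(-91, 3) (R = Mul(Rational(1, 3), Add(4, Mul(-1, 95))) = Mul(Rational(1, 3), Add(4, -95)) = Mul(Rational(1, 3), -91) = Rational(-91, 3) ≈ -30.333)
Function('T')(h, B) = 0
Add(-2191, Mul(-1, Function('T')(Add(-69, Add(-55, Mul(-1, 47))), R))) = Add(-2191, Mul(-1, 0)) = Add(-2191, 0) = -2191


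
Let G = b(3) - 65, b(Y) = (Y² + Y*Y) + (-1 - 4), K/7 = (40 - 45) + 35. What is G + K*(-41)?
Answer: -8662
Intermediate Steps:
K = 210 (K = 7*((40 - 45) + 35) = 7*(-5 + 35) = 7*30 = 210)
b(Y) = -5 + 2*Y² (b(Y) = (Y² + Y²) - 5 = 2*Y² - 5 = -5 + 2*Y²)
G = -52 (G = (-5 + 2*3²) - 65 = (-5 + 2*9) - 65 = (-5 + 18) - 65 = 13 - 65 = -52)
G + K*(-41) = -52 + 210*(-41) = -52 - 8610 = -8662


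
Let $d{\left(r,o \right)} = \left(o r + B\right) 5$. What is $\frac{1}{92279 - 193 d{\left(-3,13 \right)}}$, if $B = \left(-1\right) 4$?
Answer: $\frac{1}{133774} \approx 7.4753 \cdot 10^{-6}$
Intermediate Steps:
$B = -4$
$d{\left(r,o \right)} = -20 + 5 o r$ ($d{\left(r,o \right)} = \left(o r - 4\right) 5 = \left(-4 + o r\right) 5 = -20 + 5 o r$)
$\frac{1}{92279 - 193 d{\left(-3,13 \right)}} = \frac{1}{92279 - 193 \left(-20 + 5 \cdot 13 \left(-3\right)\right)} = \frac{1}{92279 - 193 \left(-20 - 195\right)} = \frac{1}{92279 - -41495} = \frac{1}{92279 + 41495} = \frac{1}{133774}$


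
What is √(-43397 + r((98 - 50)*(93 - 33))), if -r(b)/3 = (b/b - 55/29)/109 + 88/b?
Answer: I*√1561032234018330/189660 ≈ 208.32*I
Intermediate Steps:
r(b) = 78/3161 - 264/b (r(b) = -3*((b/b - 55/29)/109 + 88/b) = -3*((1 - 55*1/29)*(1/109) + 88/b) = -3*((1 - 55/29)*(1/109) + 88/b) = -3*(-26/29*1/109 + 88/b) = -3*(-26/3161 + 88/b) = 78/3161 - 264/b)
√(-43397 + r((98 - 50)*(93 - 33))) = √(-43397 + (78/3161 - 264*1/((93 - 33)*(98 - 50)))) = √(-43397 + (78/3161 - 264/(48*60))) = √(-43397 + (78/3161 - 264/2880)) = √(-43397 + (78/3161 - 264*1/2880)) = √(-43397 + (78/3161 - 11/120)) = √(-43397 - 25411/379320) = √(-16461375451/379320) = I*√1561032234018330/189660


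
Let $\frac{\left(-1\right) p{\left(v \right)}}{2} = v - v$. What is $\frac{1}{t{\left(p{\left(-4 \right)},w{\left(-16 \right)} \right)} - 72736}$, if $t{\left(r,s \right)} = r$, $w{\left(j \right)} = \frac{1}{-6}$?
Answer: $- \frac{1}{72736} \approx -1.3748 \cdot 10^{-5}$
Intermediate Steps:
$p{\left(v \right)} = 0$ ($p{\left(v \right)} = - 2 \left(v - v\right) = \left(-2\right) 0 = 0$)
$w{\left(j \right)} = - \frac{1}{6}$
$\frac{1}{t{\left(p{\left(-4 \right)},w{\left(-16 \right)} \right)} - 72736} = \frac{1}{0 - 72736} = \frac{1}{-72736} = - \frac{1}{72736}$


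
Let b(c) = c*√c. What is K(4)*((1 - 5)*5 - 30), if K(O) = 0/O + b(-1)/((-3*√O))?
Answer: -25*I/3 ≈ -8.3333*I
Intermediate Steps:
b(c) = c^(3/2)
K(O) = I/(3*√O) (K(O) = 0/O + (-1)^(3/2)/((-3*√O)) = 0 + (-I)*(-1/(3*√O)) = 0 + I/(3*√O) = I/(3*√O))
K(4)*((1 - 5)*5 - 30) = (I/(3*√4))*((1 - 5)*5 - 30) = ((⅓)*I*(½))*(-4*5 - 30) = (I/6)*(-20 - 30) = (I/6)*(-50) = -25*I/3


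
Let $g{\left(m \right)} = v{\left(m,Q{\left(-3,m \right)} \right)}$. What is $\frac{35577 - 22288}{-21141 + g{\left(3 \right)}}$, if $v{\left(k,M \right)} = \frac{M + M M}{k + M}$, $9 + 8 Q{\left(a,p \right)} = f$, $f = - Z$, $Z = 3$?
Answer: $- \frac{26578}{42281} \approx -0.6286$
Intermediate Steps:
$f = -3$ ($f = \left(-1\right) 3 = -3$)
$Q{\left(a,p \right)} = - \frac{3}{2}$ ($Q{\left(a,p \right)} = - \frac{9}{8} + \frac{1}{8} \left(-3\right) = - \frac{9}{8} - \frac{3}{8} = - \frac{3}{2}$)
$v{\left(k,M \right)} = \frac{M + M^{2}}{M + k}$
$g{\left(m \right)} = \frac{3}{4 \left(- \frac{3}{2} + m\right)}$ ($g{\left(m \right)} = - \frac{3 \left(1 - \frac{3}{2}\right)}{2 \left(- \frac{3}{2} + m\right)} = \left(- \frac{3}{2}\right) \frac{1}{- \frac{3}{2} + m} \left(- \frac{1}{2}\right) = \frac{3}{4 \left(- \frac{3}{2} + m\right)}$)
$\frac{35577 - 22288}{-21141 + g{\left(3 \right)}} = \frac{35577 - 22288}{-21141 + \frac{3}{2 \left(-3 + 2 \cdot 3\right)}} = \frac{13289}{-21141 + \frac{3}{2 \left(-3 + 6\right)}} = \frac{13289}{-21141 + \frac{3}{2 \cdot 3}} = \frac{13289}{-21141 + \frac{3}{2} \cdot \frac{1}{3}} = \frac{13289}{-21141 + \frac{1}{2}} = \frac{13289}{- \frac{42281}{2}} = 13289 \left(- \frac{2}{42281}\right) = - \frac{26578}{42281}$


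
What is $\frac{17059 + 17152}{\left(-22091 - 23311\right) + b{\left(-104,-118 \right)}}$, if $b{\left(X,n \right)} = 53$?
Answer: $- \frac{34211}{45349} \approx -0.75439$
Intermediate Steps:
$\frac{17059 + 17152}{\left(-22091 - 23311\right) + b{\left(-104,-118 \right)}} = \frac{17059 + 17152}{\left(-22091 - 23311\right) + 53} = \frac{34211}{-45402 + 53} = \frac{34211}{-45349} = 34211 \left(- \frac{1}{45349}\right) = - \frac{34211}{45349}$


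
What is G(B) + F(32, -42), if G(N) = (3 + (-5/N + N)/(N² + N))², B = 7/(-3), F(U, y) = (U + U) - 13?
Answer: 143187/2401 ≈ 59.636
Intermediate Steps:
F(U, y) = -13 + 2*U (F(U, y) = 2*U - 13 = -13 + 2*U)
B = -7/3 (B = 7*(-⅓) = -7/3 ≈ -2.3333)
G(N) = (3 + (N - 5/N)/(N + N²))²
G(B) + F(32, -42) = (-5 + 3*(-7/3)³ + 4*(-7/3)²)²/((-7/3)⁴*(1 - 7/3)²) + (-13 + 2*32) = 81*(-5 + 3*(-343/27) + 4*(49/9))²/(2401*(-4/3)²) + (-13 + 64) = (81/2401)*(9/16)*(-5 - 343/9 + 196/9)² + 51 = (81/2401)*(9/16)*(-64/3)² + 51 = (81/2401)*(9/16)*(4096/9) + 51 = 20736/2401 + 51 = 143187/2401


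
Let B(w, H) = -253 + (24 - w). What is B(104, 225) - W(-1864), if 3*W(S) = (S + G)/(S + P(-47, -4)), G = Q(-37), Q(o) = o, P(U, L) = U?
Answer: -1910990/5733 ≈ -333.33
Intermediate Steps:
G = -37
B(w, H) = -229 - w
W(S) = (-37 + S)/(3*(-47 + S)) (W(S) = ((S - 37)/(S - 47))/3 = ((-37 + S)/(-47 + S))/3 = (-37 + S)/(3*(-47 + S)))
B(104, 225) - W(-1864) = (-229 - 1*104) - (-37 - 1864)/(3*(-47 - 1864)) = (-229 - 104) - (-1901)/(3*(-1911)) = -333 - (-1)*(-1901)/(3*1911) = -333 - 1*1901/5733 = -333 - 1901/5733 = -1910990/5733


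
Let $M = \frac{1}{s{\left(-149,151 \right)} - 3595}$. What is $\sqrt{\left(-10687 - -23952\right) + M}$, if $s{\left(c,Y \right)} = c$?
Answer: $\frac{\sqrt{1291268134}}{312} \approx 115.17$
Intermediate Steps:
$M = - \frac{1}{3744}$ ($M = \frac{1}{-149 - 3595} = \frac{1}{-3744} = - \frac{1}{3744} \approx -0.00026709$)
$\sqrt{\left(-10687 - -23952\right) + M} = \sqrt{\left(-10687 - -23952\right) - \frac{1}{3744}} = \sqrt{\left(-10687 + 23952\right) - \frac{1}{3744}} = \sqrt{13265 - \frac{1}{3744}} = \sqrt{\frac{49664159}{3744}} = \frac{\sqrt{1291268134}}{312}$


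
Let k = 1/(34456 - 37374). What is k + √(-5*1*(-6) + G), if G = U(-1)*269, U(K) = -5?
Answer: -1/2918 + I*√1315 ≈ -0.0003427 + 36.263*I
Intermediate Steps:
k = -1/2918 (k = 1/(-2918) = -1/2918 ≈ -0.00034270)
G = -1345 (G = -5*269 = -1345)
k + √(-5*1*(-6) + G) = -1/2918 + √(-5*1*(-6) - 1345) = -1/2918 + √(-5*(-6) - 1345) = -1/2918 + √(30 - 1345) = -1/2918 + √(-1315) = -1/2918 + I*√1315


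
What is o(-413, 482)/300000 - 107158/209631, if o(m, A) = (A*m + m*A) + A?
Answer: -770047781/419262000 ≈ -1.8367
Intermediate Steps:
o(m, A) = A + 2*A*m (o(m, A) = (A*m + A*m) + A = 2*A*m + A = A + 2*A*m)
o(-413, 482)/300000 - 107158/209631 = (482*(1 + 2*(-413)))/300000 - 107158/209631 = (482*(1 - 826))*(1/300000) - 107158*1/209631 = (482*(-825))*(1/300000) - 107158/209631 = -397650*1/300000 - 107158/209631 = -2651/2000 - 107158/209631 = -770047781/419262000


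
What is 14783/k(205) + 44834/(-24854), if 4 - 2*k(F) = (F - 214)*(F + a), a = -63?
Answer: 169339044/7965707 ≈ 21.259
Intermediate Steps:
k(F) = 2 - (-214 + F)*(-63 + F)/2 (k(F) = 2 - (F - 214)*(F - 63)/2 = 2 - (-214 + F)*(-63 + F)/2)
14783/k(205) + 44834/(-24854) = 14783/(-6739 - 1/2*205**2 + (277/2)*205) + 44834/(-24854) = 14783/(-6739 - 1/2*42025 + 56785/2) + 44834*(-1/24854) = 14783/(-6739 - 42025/2 + 56785/2) - 22417/12427 = 14783/641 - 22417/12427 = 169339044/7965707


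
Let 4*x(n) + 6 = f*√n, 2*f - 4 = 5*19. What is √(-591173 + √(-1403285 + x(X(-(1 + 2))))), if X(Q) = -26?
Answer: √(-2364692 + √22*√(-1020572 + 9*I*√26))/2 ≈ 0.77035 + 768.88*I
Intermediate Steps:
f = 99/2 (f = 2 + (5*19)/2 = 2 + (½)*95 = 2 + 95/2 = 99/2 ≈ 49.500)
x(n) = -3/2 + 99*√n/8 (x(n) = -3/2 + (99*√n/2)/4 = -3/2 + 99*√n/8)
√(-591173 + √(-1403285 + x(X(-(1 + 2))))) = √(-591173 + √(-1403285 + (-3/2 + 99*√(-26)/8))) = √(-591173 + √(-1403285 + (-3/2 + 99*(I*√26)/8))) = √(-591173 + √(-1403285 + (-3/2 + 99*I*√26/8))) = √(-591173 + √(-2806573/2 + 99*I*√26/8))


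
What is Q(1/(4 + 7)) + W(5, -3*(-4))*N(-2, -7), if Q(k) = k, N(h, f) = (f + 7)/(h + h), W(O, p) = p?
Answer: 1/11 ≈ 0.090909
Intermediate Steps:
N(h, f) = (7 + f)/(2*h) (N(h, f) = (7 + f)/((2*h)) = (7 + f)*(1/(2*h)) = (7 + f)/(2*h))
Q(1/(4 + 7)) + W(5, -3*(-4))*N(-2, -7) = 1/(4 + 7) + (-3*(-4))*((1/2)*(7 - 7)/(-2)) = 1/11 + 12*((1/2)*(-1/2)*0) = 1/11 + 12*0 = 1/11 + 0 = 1/11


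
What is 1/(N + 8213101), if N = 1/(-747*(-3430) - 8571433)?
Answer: 6009223/49354355430522 ≈ 1.2176e-7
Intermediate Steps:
N = -1/6009223 (N = 1/(2562210 - 8571433) = 1/(-6009223) = -1/6009223 ≈ -1.6641e-7)
1/(N + 8213101) = 1/(-1/6009223 + 8213101) = 1/(49354355430522/6009223) = 6009223/49354355430522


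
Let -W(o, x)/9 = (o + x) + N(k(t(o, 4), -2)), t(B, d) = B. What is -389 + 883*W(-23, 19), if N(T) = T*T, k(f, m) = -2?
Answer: -389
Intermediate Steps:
N(T) = T²
W(o, x) = -36 - 9*o - 9*x (W(o, x) = -9*((o + x) + (-2)²) = -9*((o + x) + 4) = -9*(4 + o + x) = -36 - 9*o - 9*x)
-389 + 883*W(-23, 19) = -389 + 883*(-36 - 9*(-23) - 9*19) = -389 + 883*(-36 + 207 - 171) = -389 + 883*0 = -389 + 0 = -389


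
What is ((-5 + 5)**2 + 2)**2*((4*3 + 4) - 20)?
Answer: -16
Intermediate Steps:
((-5 + 5)**2 + 2)**2*((4*3 + 4) - 20) = (0**2 + 2)**2*((12 + 4) - 20) = (0 + 2)**2*(16 - 20) = 2**2*(-4) = 4*(-4) = -16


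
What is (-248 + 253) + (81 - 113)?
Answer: -27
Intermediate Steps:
(-248 + 253) + (81 - 113) = 5 - 32 = -27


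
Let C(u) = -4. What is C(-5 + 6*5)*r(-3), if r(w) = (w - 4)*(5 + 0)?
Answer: 140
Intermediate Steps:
r(w) = -20 + 5*w (r(w) = (-4 + w)*5 = -20 + 5*w)
C(-5 + 6*5)*r(-3) = -4*(-20 + 5*(-3)) = -4*(-20 - 15) = -4*(-35) = 140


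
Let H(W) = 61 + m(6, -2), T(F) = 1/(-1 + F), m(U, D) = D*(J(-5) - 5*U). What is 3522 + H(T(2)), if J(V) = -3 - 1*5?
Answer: 3659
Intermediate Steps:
J(V) = -8 (J(V) = -3 - 5 = -8)
m(U, D) = D*(-8 - 5*U)
H(W) = 137 (H(W) = 61 - 1*(-2)*(8 + 5*6) = 61 - 1*(-2)*(8 + 30) = 61 - 1*(-2)*38 = 61 + 76 = 137)
3522 + H(T(2)) = 3522 + 137 = 3659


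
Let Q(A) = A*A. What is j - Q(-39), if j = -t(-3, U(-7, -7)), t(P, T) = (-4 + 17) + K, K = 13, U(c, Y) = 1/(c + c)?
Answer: -1547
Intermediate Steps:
U(c, Y) = 1/(2*c)
t(P, T) = 26 (t(P, T) = (-4 + 17) + 13 = 13 + 13 = 26)
j = -26 (j = -1*26 = -26)
Q(A) = A**2
j - Q(-39) = -26 - 1*(-39)**2 = -26 - 1*1521 = -26 - 1521 = -1547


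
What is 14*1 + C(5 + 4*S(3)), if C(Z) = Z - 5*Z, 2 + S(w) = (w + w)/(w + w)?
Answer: 10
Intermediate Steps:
S(w) = -1 (S(w) = -2 + (w + w)/(w + w) = -2 + (2*w)/((2*w)) = -2 + (2*w)*(1/(2*w)) = -2 + 1 = -1)
C(Z) = -4*Z (C(Z) = Z - 5*Z = -4*Z)
14*1 + C(5 + 4*S(3)) = 14*1 - 4*(5 + 4*(-1)) = 14 - 4*(5 - 4) = 14 - 4*1 = 14 - 4 = 10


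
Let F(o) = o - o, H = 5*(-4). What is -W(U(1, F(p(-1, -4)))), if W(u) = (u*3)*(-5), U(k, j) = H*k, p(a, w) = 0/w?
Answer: -300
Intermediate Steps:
p(a, w) = 0
H = -20
F(o) = 0
U(k, j) = -20*k
W(u) = -15*u (W(u) = (3*u)*(-5) = -15*u)
-W(U(1, F(p(-1, -4)))) = -(-15)*(-20*1) = -(-15)*(-20) = -1*300 = -300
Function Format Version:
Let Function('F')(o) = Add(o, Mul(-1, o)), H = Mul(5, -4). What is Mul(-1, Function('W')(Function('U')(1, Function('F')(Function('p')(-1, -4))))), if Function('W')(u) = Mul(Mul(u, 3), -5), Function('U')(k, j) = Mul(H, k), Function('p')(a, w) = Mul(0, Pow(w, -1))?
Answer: -300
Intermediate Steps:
Function('p')(a, w) = 0
H = -20
Function('F')(o) = 0
Function('U')(k, j) = Mul(-20, k)
Function('W')(u) = Mul(-15, u) (Function('W')(u) = Mul(Mul(3, u), -5) = Mul(-15, u))
Mul(-1, Function('W')(Function('U')(1, Function('F')(Function('p')(-1, -4))))) = Mul(-1, Mul(-15, Mul(-20, 1))) = Mul(-1, Mul(-15, -20)) = Mul(-1, 300) = -300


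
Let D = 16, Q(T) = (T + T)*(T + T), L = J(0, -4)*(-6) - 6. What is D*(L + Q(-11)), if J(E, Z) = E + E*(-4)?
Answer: 7648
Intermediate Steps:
J(E, Z) = -3*E (J(E, Z) = E - 4*E = -3*E)
L = -6 (L = -3*0*(-6) - 6 = 0*(-6) - 6 = 0 - 6 = -6)
Q(T) = 4*T**2 (Q(T) = (2*T)*(2*T) = 4*T**2)
D*(L + Q(-11)) = 16*(-6 + 4*(-11)**2) = 16*(-6 + 4*121) = 16*(-6 + 484) = 16*478 = 7648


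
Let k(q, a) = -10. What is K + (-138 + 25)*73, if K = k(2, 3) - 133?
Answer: -8392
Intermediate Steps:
K = -143 (K = -10 - 133 = -143)
K + (-138 + 25)*73 = -143 + (-138 + 25)*73 = -143 - 113*73 = -143 - 8249 = -8392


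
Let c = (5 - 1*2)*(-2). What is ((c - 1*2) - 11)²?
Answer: 361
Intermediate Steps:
c = -6 (c = (5 - 2)*(-2) = 3*(-2) = -6)
((c - 1*2) - 11)² = ((-6 - 1*2) - 11)² = ((-6 - 2) - 11)² = (-8 - 11)² = (-19)² = 361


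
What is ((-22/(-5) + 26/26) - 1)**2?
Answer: 484/25 ≈ 19.360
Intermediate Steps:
((-22/(-5) + 26/26) - 1)**2 = ((-22*(-1/5) + 26*(1/26)) - 1)**2 = ((22/5 + 1) - 1)**2 = (27/5 - 1)**2 = (22/5)**2 = 484/25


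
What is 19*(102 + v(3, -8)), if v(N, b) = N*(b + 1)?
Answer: 1539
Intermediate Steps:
v(N, b) = N*(1 + b)
19*(102 + v(3, -8)) = 19*(102 + 3*(1 - 8)) = 19*(102 + 3*(-7)) = 19*(102 - 21) = 19*81 = 1539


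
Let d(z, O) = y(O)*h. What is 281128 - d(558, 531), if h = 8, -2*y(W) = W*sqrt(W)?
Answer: 281128 + 6372*sqrt(59) ≈ 3.3007e+5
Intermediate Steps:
y(W) = -W**(3/2)/2 (y(W) = -W*sqrt(W)/2 = -W**(3/2)/2)
d(z, O) = -4*O**(3/2) (d(z, O) = -O**(3/2)/2*8 = -4*O**(3/2))
281128 - d(558, 531) = 281128 - (-4)*531**(3/2) = 281128 - (-4)*1593*sqrt(59) = 281128 - (-6372)*sqrt(59) = 281128 + 6372*sqrt(59)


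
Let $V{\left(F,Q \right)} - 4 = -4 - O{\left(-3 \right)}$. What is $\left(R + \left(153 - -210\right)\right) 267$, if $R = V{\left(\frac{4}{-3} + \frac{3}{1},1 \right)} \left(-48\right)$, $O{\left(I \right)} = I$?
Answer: $58473$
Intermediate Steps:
$V{\left(F,Q \right)} = 3$ ($V{\left(F,Q \right)} = 4 - 1 = 3$)
$R = -144$ ($R = 3 \left(-48\right) = -144$)
$\left(R + \left(153 - -210\right)\right) 267 = \left(-144 + \left(153 - -210\right)\right) 267 = \left(-144 + \left(153 + 210\right)\right) 267 = \left(-144 + 363\right) 267 = 219 \cdot 267 = 58473$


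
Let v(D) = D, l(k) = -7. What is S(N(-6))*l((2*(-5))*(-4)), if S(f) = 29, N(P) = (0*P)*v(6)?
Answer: -203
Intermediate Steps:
N(P) = 0 (N(P) = (0*P)*6 = 0*6 = 0)
S(N(-6))*l((2*(-5))*(-4)) = 29*(-7) = -203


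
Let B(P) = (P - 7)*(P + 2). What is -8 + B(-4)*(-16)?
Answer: -360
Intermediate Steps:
B(P) = (-7 + P)*(2 + P)
-8 + B(-4)*(-16) = -8 + (-14 + (-4)**2 - 5*(-4))*(-16) = -8 + (-14 + 16 + 20)*(-16) = -8 + 22*(-16) = -8 - 352 = -360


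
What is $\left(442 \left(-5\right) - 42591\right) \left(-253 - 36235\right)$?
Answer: $1634698888$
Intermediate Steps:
$\left(442 \left(-5\right) - 42591\right) \left(-253 - 36235\right) = \left(-2210 - 42591\right) \left(-36488\right) = \left(-44801\right) \left(-36488\right) = 1634698888$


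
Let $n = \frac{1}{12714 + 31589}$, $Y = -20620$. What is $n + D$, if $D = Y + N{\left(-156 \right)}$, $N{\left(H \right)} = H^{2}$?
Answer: $\frac{164629949}{44303} \approx 3716.0$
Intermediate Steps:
$n = \frac{1}{44303} \approx 2.2572 \cdot 10^{-5}$
$D = 3716$ ($D = -20620 + \left(-156\right)^{2} = -20620 + 24336 = 3716$)
$n + D = \frac{1}{44303} + 3716 = \frac{164629949}{44303}$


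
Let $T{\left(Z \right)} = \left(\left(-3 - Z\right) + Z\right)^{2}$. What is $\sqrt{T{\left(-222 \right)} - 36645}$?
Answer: $2 i \sqrt{9159} \approx 191.41 i$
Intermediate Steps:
$T{\left(Z \right)} = 9$ ($T{\left(Z \right)} = \left(-3\right)^{2} = 9$)
$\sqrt{T{\left(-222 \right)} - 36645} = \sqrt{9 - 36645} = \sqrt{-36636} = 2 i \sqrt{9159}$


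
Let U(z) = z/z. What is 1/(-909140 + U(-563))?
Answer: -1/909139 ≈ -1.0999e-6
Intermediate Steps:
U(z) = 1
1/(-909140 + U(-563)) = 1/(-909140 + 1) = 1/(-909139) = -1/909139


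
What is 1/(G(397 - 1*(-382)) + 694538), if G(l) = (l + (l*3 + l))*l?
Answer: 1/3728743 ≈ 2.6819e-7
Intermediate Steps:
G(l) = 5*l**2 (G(l) = (l + (3*l + l))*l = (l + 4*l)*l = (5*l)*l = 5*l**2)
1/(G(397 - 1*(-382)) + 694538) = 1/(5*(397 - 1*(-382))**2 + 694538) = 1/(5*(397 + 382)**2 + 694538) = 1/(5*779**2 + 694538) = 1/(5*606841 + 694538) = 1/(3034205 + 694538) = 1/3728743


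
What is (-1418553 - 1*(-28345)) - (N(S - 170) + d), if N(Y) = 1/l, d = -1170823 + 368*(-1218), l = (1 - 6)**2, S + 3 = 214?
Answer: 5720974/25 ≈ 2.2884e+5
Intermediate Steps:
S = 211 (S = -3 + 214 = 211)
l = 25 (l = (-5)**2 = 25)
d = -1619047 (d = -1170823 - 448224 = -1619047)
N(Y) = 1/25
(-1418553 - 1*(-28345)) - (N(S - 170) + d) = (-1418553 - 1*(-28345)) - (1/25 - 1619047) = (-1418553 + 28345) - 1*(-40476174/25) = -1390208 + 40476174/25 = 5720974/25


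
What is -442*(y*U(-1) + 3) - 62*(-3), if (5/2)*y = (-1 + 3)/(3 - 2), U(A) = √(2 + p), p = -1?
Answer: -7468/5 ≈ -1493.6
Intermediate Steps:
U(A) = 1 (U(A) = √(2 - 1) = √1 = 1)
y = ⅘ (y = 2*((-1 + 3)/(3 - 2))/5 = 2*(2/1)/5 = 2*(2*1)/5 = (⅖)*2 = ⅘ ≈ 0.80000)
-442*(y*U(-1) + 3) - 62*(-3) = -442*((⅘)*1 + 3) - 62*(-3) = -442*(⅘ + 3) + 186 = -442*19/5 + 186 = -8398/5 + 186 = -7468/5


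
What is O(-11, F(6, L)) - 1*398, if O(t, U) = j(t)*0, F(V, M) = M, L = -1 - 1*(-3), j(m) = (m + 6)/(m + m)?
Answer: -398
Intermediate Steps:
j(m) = (6 + m)/(2*m) (j(m) = (6 + m)/((2*m)) = (6 + m)*(1/(2*m)) = (6 + m)/(2*m))
L = 2 (L = -1 + 3 = 2)
O(t, U) = 0 (O(t, U) = ((6 + t)/(2*t))*0 = 0)
O(-11, F(6, L)) - 1*398 = 0 - 1*398 = 0 - 398 = -398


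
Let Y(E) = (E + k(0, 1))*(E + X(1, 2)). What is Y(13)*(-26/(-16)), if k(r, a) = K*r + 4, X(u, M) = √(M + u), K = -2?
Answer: 2873/8 + 221*√3/8 ≈ 406.97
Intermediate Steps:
k(r, a) = 4 - 2*r (k(r, a) = -2*r + 4 = 4 - 2*r)
Y(E) = (4 + E)*(E + √3) (Y(E) = (E + (4 - 2*0))*(E + √(2 + 1)) = (E + (4 + 0))*(E + √3) = (E + 4)*(E + √3) = (4 + E)*(E + √3))
Y(13)*(-26/(-16)) = (13² + 4*13 + 4*√3 + 13*√3)*(-26/(-16)) = (169 + 52 + 4*√3 + 13*√3)*(-26*(-1/16)) = (221 + 17*√3)*(13/8) = 2873/8 + 221*√3/8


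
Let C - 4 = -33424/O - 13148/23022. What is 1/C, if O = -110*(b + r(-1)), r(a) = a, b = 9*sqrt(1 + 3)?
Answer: 10762785/229276282 ≈ 0.046942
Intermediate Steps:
b = 18 (b = 9*sqrt(4) = 9*2 = 18)
O = -1870 (O = -110*(18 - 1) = -110*17 = -1870)
C = 229276282/10762785 (C = 4 + (-33424/(-1870) - 13148/23022) = 4 + (-33424*(-1/1870) - 13148*1/23022) = 4 + (16712/935 - 6574/11511) = 4 + 186225142/10762785 = 229276282/10762785 ≈ 21.303)
1/C = 1/(229276282/10762785) = 10762785/229276282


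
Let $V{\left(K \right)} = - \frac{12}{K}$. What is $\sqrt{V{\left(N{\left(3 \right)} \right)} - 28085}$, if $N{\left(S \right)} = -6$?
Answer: $i \sqrt{28083} \approx 167.58 i$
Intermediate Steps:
$\sqrt{V{\left(N{\left(3 \right)} \right)} - 28085} = \sqrt{- \frac{12}{-6} - 28085} = \sqrt{\left(-12\right) \left(- \frac{1}{6}\right) - 28085} = \sqrt{2 - 28085} = \sqrt{-28083} = i \sqrt{28083}$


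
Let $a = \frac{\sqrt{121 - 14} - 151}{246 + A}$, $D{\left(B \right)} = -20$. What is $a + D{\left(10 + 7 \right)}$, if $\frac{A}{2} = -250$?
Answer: $- \frac{4929}{254} - \frac{\sqrt{107}}{254} \approx -19.446$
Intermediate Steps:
$A = -500$ ($A = 2 \left(-250\right) = -500$)
$a = \frac{151}{254} - \frac{\sqrt{107}}{254}$ ($a = \frac{\sqrt{121 - 14} - 151}{246 - 500} = \frac{\sqrt{107} - 151}{-254} = \left(-151 + \sqrt{107}\right) \left(- \frac{1}{254}\right) = \frac{151}{254} - \frac{\sqrt{107}}{254} \approx 0.55376$)
$a + D{\left(10 + 7 \right)} = \left(\frac{151}{254} - \frac{\sqrt{107}}{254}\right) - 20 = - \frac{4929}{254} - \frac{\sqrt{107}}{254}$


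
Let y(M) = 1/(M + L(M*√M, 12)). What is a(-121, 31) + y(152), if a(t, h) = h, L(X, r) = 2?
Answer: 4775/154 ≈ 31.007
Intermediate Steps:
y(M) = 1/(2 + M) (y(M) = 1/(M + 2) = 1/(2 + M))
a(-121, 31) + y(152) = 31 + 1/(2 + 152) = 31 + 1/154 = 4775/154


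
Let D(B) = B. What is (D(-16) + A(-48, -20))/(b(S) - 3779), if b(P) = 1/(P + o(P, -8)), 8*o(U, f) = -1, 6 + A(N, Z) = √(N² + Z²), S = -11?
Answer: -890/112113 ≈ -0.0079384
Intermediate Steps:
A(N, Z) = -6 + √(N² + Z²)
o(U, f) = -⅛ (o(U, f) = (⅛)*(-1) = -⅛)
b(P) = 1/(-⅛ + P) (b(P) = 1/(P - ⅛) = 1/(-⅛ + P))
(D(-16) + A(-48, -20))/(b(S) - 3779) = (-16 + (-6 + √((-48)² + (-20)²)))/(8/(-1 + 8*(-11)) - 3779) = (-16 + (-6 + √(2304 + 400)))/(8/(-1 - 88) - 3779) = (-16 + (-6 + √2704))/(8/(-89) - 3779) = (-16 + (-6 + 52))/(8*(-1/89) - 3779) = (-16 + 46)/(-8/89 - 3779) = 30/(-336339/89) = 30*(-89/336339) = -890/112113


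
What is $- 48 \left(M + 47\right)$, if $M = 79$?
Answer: $-6048$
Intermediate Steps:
$- 48 \left(M + 47\right) = - 48 \left(79 + 47\right) = \left(-48\right) 126 = -6048$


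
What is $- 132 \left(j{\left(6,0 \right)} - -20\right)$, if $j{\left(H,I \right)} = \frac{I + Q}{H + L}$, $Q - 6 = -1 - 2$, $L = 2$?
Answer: $- \frac{5379}{2} \approx -2689.5$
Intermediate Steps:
$Q = 3$ ($Q = 6 - 3 = 3$)
$j{\left(H,I \right)} = \frac{3 + I}{2 + H}$ ($j{\left(H,I \right)} = \frac{I + 3}{H + 2} = \frac{3 + I}{2 + H}$)
$- 132 \left(j{\left(6,0 \right)} - -20\right) = - 132 \left(\frac{3 + 0}{2 + 6} - -20\right) = - 132 \left(\frac{1}{8} \cdot 3 + 20\right) = - 132 \left(\frac{3}{8} + 20\right) = \left(-132\right) \frac{163}{8} = - \frac{5379}{2}$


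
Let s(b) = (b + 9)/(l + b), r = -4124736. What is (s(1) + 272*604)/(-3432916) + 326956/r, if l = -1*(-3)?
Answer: -16072030567/126427430448 ≈ -0.12712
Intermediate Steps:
l = 3
s(b) = (9 + b)/(3 + b) (s(b) = (b + 9)/(3 + b) = (9 + b)/(3 + b))
(s(1) + 272*604)/(-3432916) + 326956/r = ((9 + 1)/(3 + 1) + 272*604)/(-3432916) + 326956/(-4124736) = (10/4 + 164288)*(-1/3432916) + 326956*(-1/4124736) = ((1/4)*10 + 164288)*(-1/3432916) - 11677/147312 = (5/2 + 164288)*(-1/3432916) - 11677/147312 = (328581/2)*(-1/3432916) - 11677/147312 = -328581/6865832 - 11677/147312 = -16072030567/126427430448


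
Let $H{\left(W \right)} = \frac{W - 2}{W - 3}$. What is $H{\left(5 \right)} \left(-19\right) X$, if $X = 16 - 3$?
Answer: $- \frac{741}{2} \approx -370.5$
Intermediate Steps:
$H{\left(W \right)} = \frac{-2 + W}{-3 + W}$
$X = 13$ ($X = 16 - 3 = 13$)
$H{\left(5 \right)} \left(-19\right) X = \frac{-2 + 5}{-3 + 5} \left(-19\right) 13 = \frac{1}{2} \cdot 3 \left(-19\right) 13 = \frac{3}{2} \left(-19\right) 13 = \left(- \frac{57}{2}\right) 13 = - \frac{741}{2}$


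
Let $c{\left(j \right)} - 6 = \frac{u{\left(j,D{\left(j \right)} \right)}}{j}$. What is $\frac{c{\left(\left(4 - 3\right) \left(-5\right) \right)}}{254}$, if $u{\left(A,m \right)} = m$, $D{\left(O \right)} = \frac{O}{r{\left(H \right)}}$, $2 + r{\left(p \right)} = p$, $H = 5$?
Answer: $\frac{19}{762} \approx 0.024934$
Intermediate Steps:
$r{\left(p \right)} = -2 + p$
$D{\left(O \right)} = \frac{O}{3}$ ($D{\left(O \right)} = \frac{O}{-2 + 5} = \frac{O}{3}$)
$c{\left(j \right)} = \frac{19}{3}$ ($c{\left(j \right)} = 6 + \frac{\frac{1}{3} j}{j} = 6 + \frac{1}{3} = \frac{19}{3}$)
$\frac{c{\left(\left(4 - 3\right) \left(-5\right) \right)}}{254} = \frac{19}{3 \cdot 254} = \frac{19}{3} \cdot \frac{1}{254} = \frac{19}{762}$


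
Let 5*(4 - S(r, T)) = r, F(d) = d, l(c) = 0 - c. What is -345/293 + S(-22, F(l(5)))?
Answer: 10581/1465 ≈ 7.2225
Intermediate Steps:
l(c) = -c
S(r, T) = 4 - r/5
-345/293 + S(-22, F(l(5))) = -345/293 + (4 - ⅕*(-22)) = -345*1/293 + (4 + 22/5) = -345/293 + 42/5 = 10581/1465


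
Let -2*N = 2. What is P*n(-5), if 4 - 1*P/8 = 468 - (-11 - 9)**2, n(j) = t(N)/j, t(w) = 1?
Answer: 512/5 ≈ 102.40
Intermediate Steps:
N = -1 (N = -1/2*2 = -1)
n(j) = 1/j
P = -512 (P = 32 - 8*(468 - (-11 - 9)**2) = 32 - 8*(468 - 1*(-20)**2) = 32 - 8*(468 - 1*400) = 32 - 8*(468 - 400) = 32 - 8*68 = 32 - 544 = -512)
P*n(-5) = -512/(-5) = -512*(-1/5) = 512/5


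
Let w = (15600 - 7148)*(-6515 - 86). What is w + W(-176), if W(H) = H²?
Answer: -55760676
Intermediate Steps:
w = -55791652 (w = 8452*(-6601) = -55791652)
w + W(-176) = -55791652 + (-176)² = -55791652 + 30976 = -55760676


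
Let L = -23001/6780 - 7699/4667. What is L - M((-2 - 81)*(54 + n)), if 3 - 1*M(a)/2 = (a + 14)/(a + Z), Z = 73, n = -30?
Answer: -181772946411/20240498980 ≈ -8.9807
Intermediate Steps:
L = -53181629/10547420 (L = -23001*1/6780 - 7699*1/4667 = -7667/2260 - 7699/4667 = -53181629/10547420 ≈ -5.0421)
M(a) = 6 - 2*(14 + a)/(73 + a) (M(a) = 6 - 2*(a + 14)/(a + 73) = 6 - 2*(14 + a)/(73 + a))
L - M((-2 - 81)*(54 + n)) = -53181629/10547420 - 2*(205 + 2*((-2 - 81)*(54 - 30)))/(73 + (-2 - 81)*(54 - 30)) = -53181629/10547420 - 2*(205 + 2*(-83*24))/(73 - 83*24) = -53181629/10547420 - 2*(205 + 2*(-1992))/(73 - 1992) = -53181629/10547420 - 2*(205 - 3984)/(-1919) = -53181629/10547420 - 2*(-1)*(-3779)/1919 = -53181629/10547420 - 1*7558/1919 = -53181629/10547420 - 7558/1919 = -181772946411/20240498980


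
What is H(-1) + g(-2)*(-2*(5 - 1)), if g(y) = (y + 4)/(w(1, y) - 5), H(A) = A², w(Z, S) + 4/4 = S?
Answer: 3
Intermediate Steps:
w(Z, S) = -1 + S
g(y) = (4 + y)/(-6 + y) (g(y) = (y + 4)/((-1 + y) - 5) = (4 + y)/(-6 + y))
H(-1) + g(-2)*(-2*(5 - 1)) = (-1)² + ((4 - 2)/(-6 - 2))*(-2*(5 - 1)) = 1 + (2/(-8))*(-2*4) = 1 - ⅛*2*(-8) = 1 - ¼*(-8) = 1 + 2 = 3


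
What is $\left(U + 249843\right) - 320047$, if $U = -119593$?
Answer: $-189797$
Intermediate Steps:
$\left(U + 249843\right) - 320047 = \left(-119593 + 249843\right) - 320047 = 130250 - 320047 = -189797$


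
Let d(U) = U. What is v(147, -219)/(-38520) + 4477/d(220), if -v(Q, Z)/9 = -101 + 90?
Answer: 87087/4280 ≈ 20.347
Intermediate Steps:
v(Q, Z) = 99 (v(Q, Z) = -9*(-101 + 90) = -9*(-11) = 99)
v(147, -219)/(-38520) + 4477/d(220) = 99/(-38520) + 4477/220 = 99*(-1/38520) + 4477*(1/220) = -11/4280 + 407/20 = 87087/4280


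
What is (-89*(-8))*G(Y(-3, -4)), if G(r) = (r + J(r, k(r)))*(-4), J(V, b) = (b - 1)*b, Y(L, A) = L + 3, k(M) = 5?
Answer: -56960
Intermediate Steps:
Y(L, A) = 3 + L
J(V, b) = b*(-1 + b) (J(V, b) = (-1 + b)*b = b*(-1 + b))
G(r) = -80 - 4*r (G(r) = (r + 5*(-1 + 5))*(-4) = (r + 5*4)*(-4) = (r + 20)*(-4) = (20 + r)*(-4) = -80 - 4*r)
(-89*(-8))*G(Y(-3, -4)) = (-89*(-8))*(-80 - 4*(3 - 3)) = 712*(-80 - 4*0) = 712*(-80 + 0) = 712*(-80) = -56960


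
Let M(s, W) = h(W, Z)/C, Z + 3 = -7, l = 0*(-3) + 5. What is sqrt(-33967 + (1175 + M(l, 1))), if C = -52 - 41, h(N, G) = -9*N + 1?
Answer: 4*I*sqrt(17726079)/93 ≈ 181.09*I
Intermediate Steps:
l = 5 (l = 0 + 5 = 5)
Z = -10 (Z = -3 - 7 = -10)
h(N, G) = 1 - 9*N
C = -93
M(s, W) = -1/93 + 3*W/31 (M(s, W) = (1 - 9*W)/(-93) = (1 - 9*W)*(-1/93) = -1/93 + 3*W/31)
sqrt(-33967 + (1175 + M(l, 1))) = sqrt(-33967 + (1175 + (-1/93 + (3/31)*1))) = sqrt(-33967 + (1175 + (-1/93 + 3/31))) = sqrt(-33967 + (1175 + 8/93)) = sqrt(-33967 + 109283/93) = sqrt(-3049648/93) = 4*I*sqrt(17726079)/93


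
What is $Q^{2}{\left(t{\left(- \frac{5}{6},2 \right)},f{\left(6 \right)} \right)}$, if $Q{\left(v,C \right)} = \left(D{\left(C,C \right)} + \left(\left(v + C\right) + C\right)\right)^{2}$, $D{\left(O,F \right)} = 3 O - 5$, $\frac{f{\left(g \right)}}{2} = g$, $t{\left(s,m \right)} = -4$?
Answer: $6765201$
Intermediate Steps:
$f{\left(g \right)} = 2 g$
$D{\left(O,F \right)} = -5 + 3 O$
$Q{\left(v,C \right)} = \left(-5 + v + 5 C\right)^{2}$ ($Q{\left(v,C \right)} = \left(\left(-5 + 3 C\right) + \left(\left(v + C\right) + C\right)\right)^{2} = \left(\left(-5 + 3 C\right) + \left(\left(C + v\right) + C\right)\right)^{2} = \left(\left(-5 + 3 C\right) + \left(v + 2 C\right)\right)^{2} = \left(-5 + v + 5 C\right)^{2}$)
$Q^{2}{\left(t{\left(- \frac{5}{6},2 \right)},f{\left(6 \right)} \right)} = \left(\left(-5 - 4 + 5 \cdot 2 \cdot 6\right)^{2}\right)^{2} = \left(\left(-5 - 4 + 5 \cdot 12\right)^{2}\right)^{2} = \left(\left(-5 - 4 + 60\right)^{2}\right)^{2} = \left(51^{2}\right)^{2} = 2601^{2} = 6765201$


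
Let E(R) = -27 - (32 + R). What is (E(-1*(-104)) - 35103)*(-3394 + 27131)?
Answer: -837109042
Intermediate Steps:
E(R) = -59 - R (E(R) = -27 + (-32 - R) = -59 - R)
(E(-1*(-104)) - 35103)*(-3394 + 27131) = ((-59 - (-1)*(-104)) - 35103)*(-3394 + 27131) = ((-59 - 1*104) - 35103)*23737 = ((-59 - 104) - 35103)*23737 = (-163 - 35103)*23737 = -35266*23737 = -837109042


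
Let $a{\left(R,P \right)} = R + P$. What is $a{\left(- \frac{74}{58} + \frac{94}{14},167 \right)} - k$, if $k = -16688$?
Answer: $\frac{3422669}{203} \approx 16860.0$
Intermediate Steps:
$a{\left(R,P \right)} = P + R$
$a{\left(- \frac{74}{58} + \frac{94}{14},167 \right)} - k = \left(167 + \left(- \frac{74}{58} + \frac{94}{14}\right)\right) - -16688 = \left(167 + \left(\left(-74\right) \frac{1}{58} + 94 \cdot \frac{1}{14}\right)\right) + 16688 = \left(167 + \left(- \frac{37}{29} + \frac{47}{7}\right)\right) + 16688 = \left(167 + \frac{1104}{203}\right) + 16688 = \frac{35005}{203} + 16688 = \frac{3422669}{203}$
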